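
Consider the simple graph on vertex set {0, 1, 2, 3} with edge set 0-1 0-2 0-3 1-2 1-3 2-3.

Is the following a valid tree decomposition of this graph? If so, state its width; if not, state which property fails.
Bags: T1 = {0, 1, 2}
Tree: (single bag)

No — vertex 3 appears in no bag.

A tree decomposition must satisfy three properties: every vertex lies in some bag; for every edge, both endpoints lie together in some bag; and for every vertex, the bags containing it form a connected subtree. Here vertex 3 appears in no bag, so the decomposition is invalid.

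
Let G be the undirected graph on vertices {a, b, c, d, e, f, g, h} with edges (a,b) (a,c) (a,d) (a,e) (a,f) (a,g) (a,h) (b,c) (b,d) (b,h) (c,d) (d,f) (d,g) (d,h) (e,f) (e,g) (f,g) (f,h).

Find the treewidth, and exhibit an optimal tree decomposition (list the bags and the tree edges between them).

The largest bag has 4 vertices, giving width 3; this decomposition certifies tw(G) ≤ 3. On the other hand G contains the 4-clique {a, b, c, d}. A clique must lie in a single bag of any decomposition, so no decomposition can have width below 3. Therefore the treewidth is 3.

Treewidth 3.
Bags: B1 = {a, d, f, h}  B2 = {a, b, d, h}  B3 = {a, d, f, g}  B4 = {a, b, c, d}  B5 = {a, e, f, g}
Tree: B1–B2, B1–B3, B2–B4, B3–B5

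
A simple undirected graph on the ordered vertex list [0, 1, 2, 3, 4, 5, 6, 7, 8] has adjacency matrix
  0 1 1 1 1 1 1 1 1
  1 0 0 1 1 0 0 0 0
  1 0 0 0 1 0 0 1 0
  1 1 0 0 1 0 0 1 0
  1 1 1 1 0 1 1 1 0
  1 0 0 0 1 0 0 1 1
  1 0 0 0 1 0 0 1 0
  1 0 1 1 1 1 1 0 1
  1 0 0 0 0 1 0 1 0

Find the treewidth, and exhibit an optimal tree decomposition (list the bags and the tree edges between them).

The largest bag has 4 vertices, giving width 3; this decomposition certifies tw(G) ≤ 3. For the lower bound, the 4 vertices {0, 5, 7, 8} are pairwise adjacent, and any tree decomposition puts a clique entirely inside one bag — forcing width ≥ 3. Therefore the treewidth is 3.

Treewidth 3.
One optimal decomposition is:
Bags: B1 = {0, 3, 4, 7}  B2 = {0, 4, 6, 7}  B3 = {0, 4, 5, 7}  B4 = {0, 2, 4, 7}  B5 = {0, 1, 3, 4}  B6 = {0, 5, 7, 8}
Tree: B1–B2, B1–B3, B1–B4, B1–B5, B3–B6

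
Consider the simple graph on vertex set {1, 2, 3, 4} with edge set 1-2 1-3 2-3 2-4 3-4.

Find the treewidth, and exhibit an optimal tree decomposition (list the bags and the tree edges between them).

Treewidth 2.
Bags: B1 = {2, 3, 4}  B2 = {1, 2, 3}
Tree: B1–B2

The largest bag has 3 vertices, giving width 2; this decomposition certifies tw(G) ≤ 2. On the other hand G contains the 3-clique {1, 2, 3}. A clique must lie in a single bag of any decomposition, so no decomposition can have width below 2. Therefore the treewidth is 2.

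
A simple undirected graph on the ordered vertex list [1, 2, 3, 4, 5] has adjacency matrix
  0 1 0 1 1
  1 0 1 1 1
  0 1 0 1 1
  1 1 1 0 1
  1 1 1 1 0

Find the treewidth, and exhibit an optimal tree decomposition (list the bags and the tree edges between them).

Treewidth 3.
One optimal decomposition is:
Bags: B1 = {1, 2, 4, 5}  B2 = {2, 3, 4, 5}
Tree: B1–B2

Every bag has size at most 4, so the width is 4 − 1 = 3 and tw(G) ≤ 3. For the lower bound, the 4 vertices {1, 2, 4, 5} are pairwise adjacent, and any tree decomposition puts a clique entirely inside one bag — forcing width ≥ 3. Therefore the treewidth is 3.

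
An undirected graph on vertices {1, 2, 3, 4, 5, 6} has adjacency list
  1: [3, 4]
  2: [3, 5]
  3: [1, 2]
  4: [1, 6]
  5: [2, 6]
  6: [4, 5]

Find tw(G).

2

A width-2 tree decomposition is:
Bags: B1 = {1, 4, 6}  B2 = {1, 3, 6}  B3 = {2, 3, 6}  B4 = {2, 5, 6}
Tree: B1–B2, B2–B3, B3–B4
The largest bag has 3 vertices, giving width 2; this decomposition certifies tw(G) ≤ 2. Since 6–4–1–3–2–5–6 is a cycle in G, G is not acyclic. Forests are exactly the graphs of treewidth ≤ 1, so tw(G) ≥ 2. Combining the bounds, tw(G) = 2.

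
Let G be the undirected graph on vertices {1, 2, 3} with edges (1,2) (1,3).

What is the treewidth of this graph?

1

A width-1 tree decomposition is:
Bags: B1 = {1, 3}  B2 = {1, 2}
Tree: B1–B2
Every bag has size at most 2, so the width is 2 − 1 = 1 and tw(G) ≤ 1. G has an edge, so its treewidth is at least 1. Hence tw(G) = 1 exactly.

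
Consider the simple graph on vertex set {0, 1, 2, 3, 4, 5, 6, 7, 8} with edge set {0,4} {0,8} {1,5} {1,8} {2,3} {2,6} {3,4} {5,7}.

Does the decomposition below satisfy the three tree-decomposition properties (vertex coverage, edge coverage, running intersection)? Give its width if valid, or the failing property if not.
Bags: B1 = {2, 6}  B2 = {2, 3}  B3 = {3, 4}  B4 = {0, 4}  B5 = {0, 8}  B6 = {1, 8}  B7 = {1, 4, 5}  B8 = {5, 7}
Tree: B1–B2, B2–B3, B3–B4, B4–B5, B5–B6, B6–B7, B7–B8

No — bags containing vertex 4 are not connected in the tree.

A tree decomposition must satisfy three properties: every vertex lies in some bag; for every edge, both endpoints lie together in some bag; and for every vertex, the bags containing it form a connected subtree. Here bags containing vertex 4 are not connected in the tree, so the decomposition is invalid.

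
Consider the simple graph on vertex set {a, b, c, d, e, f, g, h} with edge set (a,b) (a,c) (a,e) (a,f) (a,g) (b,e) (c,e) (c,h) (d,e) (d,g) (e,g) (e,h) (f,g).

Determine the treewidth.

A width-2 tree decomposition is:
Bags: B1 = {a, e, g}  B2 = {a, c, e}  B3 = {d, e, g}  B4 = {a, b, e}  B5 = {c, e, h}  B6 = {a, f, g}
Tree: B1–B2, B1–B3, B2–B4, B2–B5, B1–B6
The largest bag has 3 vertices, giving width 2; this decomposition certifies tw(G) ≤ 2. Conversely, {d, e, g} is a clique of size 3, and the vertices of any clique must share a bag in every tree decomposition; so some bag has ≥ 3 vertices and tw(G) ≥ 2. The upper and lower bounds meet at 2, so that is the treewidth.

2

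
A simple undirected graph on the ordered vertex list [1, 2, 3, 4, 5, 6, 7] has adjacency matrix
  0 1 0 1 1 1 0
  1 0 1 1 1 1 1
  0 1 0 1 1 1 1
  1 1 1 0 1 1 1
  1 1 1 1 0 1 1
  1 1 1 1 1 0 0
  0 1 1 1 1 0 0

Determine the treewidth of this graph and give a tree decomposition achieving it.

Treewidth 4.
Bags: B1 = {1, 2, 4, 5, 6}  B2 = {2, 3, 4, 5, 6}  B3 = {2, 3, 4, 5, 7}
Tree: B1–B2, B2–B3

Each bag holds 5 vertices, so the decomposition has width 4, which upper-bounds the treewidth. On the other hand G contains the 5-clique {1, 2, 4, 5, 6}. A clique must lie in a single bag of any decomposition, so no decomposition can have width below 4. Combining the bounds, tw(G) = 4.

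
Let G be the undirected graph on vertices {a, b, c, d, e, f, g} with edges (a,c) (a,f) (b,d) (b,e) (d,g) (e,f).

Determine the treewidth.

1

A width-1 tree decomposition is:
Bags: B1 = {d, g}  B2 = {b, d}  B3 = {b, e}  B4 = {e, f}  B5 = {a, f}  B6 = {a, c}
Tree: B1–B2, B2–B3, B3–B4, B4–B5, B5–B6
The largest bag has 2 vertices, giving width 1; this decomposition certifies tw(G) ≤ 1. Since G has at least one edge (e.g. g–d), it is not an edgeless graph, so tw(G) ≥ 1. The upper and lower bounds meet at 1, so that is the treewidth.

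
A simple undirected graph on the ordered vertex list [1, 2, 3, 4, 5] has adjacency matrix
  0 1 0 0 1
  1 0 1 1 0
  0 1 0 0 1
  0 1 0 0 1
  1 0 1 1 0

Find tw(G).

A width-2 tree decomposition is:
Bags: B1 = {1, 2, 5}  B2 = {2, 4, 5}  B3 = {2, 3, 5}
Tree: B1–B2, B2–B3
Every bag has size at most 3, so the width is 3 − 1 = 2 and tw(G) ≤ 2. The edges 1–5–4–2–1 form a cycle, so G is not a tree and its treewidth is at least 2. The upper and lower bounds meet at 2, so that is the treewidth.

2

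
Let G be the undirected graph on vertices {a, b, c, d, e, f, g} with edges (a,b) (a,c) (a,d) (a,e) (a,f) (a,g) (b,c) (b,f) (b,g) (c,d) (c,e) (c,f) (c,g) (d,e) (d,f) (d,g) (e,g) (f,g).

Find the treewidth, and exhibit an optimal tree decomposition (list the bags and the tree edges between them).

Treewidth 4.
One optimal decomposition is:
Bags: B1 = {a, b, c, f, g}  B2 = {a, c, d, f, g}  B3 = {a, c, d, e, g}
Tree: B1–B2, B2–B3

Each bag holds 5 vertices, so the decomposition has width 4, which upper-bounds the treewidth. On the other hand G contains the 5-clique {a, c, d, e, g}. A clique must lie in a single bag of any decomposition, so no decomposition can have width below 4. Therefore the treewidth is 4.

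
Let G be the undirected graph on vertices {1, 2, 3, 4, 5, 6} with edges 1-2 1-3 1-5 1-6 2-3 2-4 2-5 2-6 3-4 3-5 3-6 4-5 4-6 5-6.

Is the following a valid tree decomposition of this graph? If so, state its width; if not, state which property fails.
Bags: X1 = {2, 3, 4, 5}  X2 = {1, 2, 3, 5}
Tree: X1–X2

No — vertex 6 appears in no bag.

A tree decomposition must satisfy three properties: every vertex lies in some bag; for every edge, both endpoints lie together in some bag; and for every vertex, the bags containing it form a connected subtree. Here vertex 6 appears in no bag, so the decomposition is invalid.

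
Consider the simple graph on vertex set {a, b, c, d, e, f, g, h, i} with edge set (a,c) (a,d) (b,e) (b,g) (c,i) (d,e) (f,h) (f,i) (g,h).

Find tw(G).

2

A width-2 tree decomposition is:
Bags: B1 = {f, g, h}  B2 = {f, g, i}  B3 = {c, g, i}  B4 = {a, c, g}  B5 = {a, d, g}  B6 = {d, e, g}  B7 = {b, e, g}
Tree: B1–B2, B2–B3, B3–B4, B4–B5, B5–B6, B6–B7
Each bag holds 3 vertices, so the decomposition has width 2, which upper-bounds the treewidth. Since g–h–f–i–c–a–d–e–b–g is a cycle in G, G is not acyclic. Forests are exactly the graphs of treewidth ≤ 1, so tw(G) ≥ 2. The upper and lower bounds meet at 2, so that is the treewidth.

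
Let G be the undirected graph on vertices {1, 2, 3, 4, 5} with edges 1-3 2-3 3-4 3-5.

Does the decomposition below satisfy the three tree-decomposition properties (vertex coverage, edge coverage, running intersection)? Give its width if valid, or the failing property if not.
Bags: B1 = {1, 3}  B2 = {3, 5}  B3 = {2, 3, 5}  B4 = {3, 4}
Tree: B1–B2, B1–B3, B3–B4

No — bags containing vertex 5 are not connected in the tree.

A tree decomposition must satisfy three properties: every vertex lies in some bag; for every edge, both endpoints lie together in some bag; and for every vertex, the bags containing it form a connected subtree. Here bags containing vertex 5 are not connected in the tree, so the decomposition is invalid.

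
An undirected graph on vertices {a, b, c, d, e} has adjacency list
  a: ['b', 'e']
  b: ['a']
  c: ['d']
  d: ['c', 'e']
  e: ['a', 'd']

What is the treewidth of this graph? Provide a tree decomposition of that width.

The largest bag has 2 vertices, giving width 1; this decomposition certifies tw(G) ≤ 1. G has an edge, so its treewidth is at least 1. The upper and lower bounds meet at 1, so that is the treewidth.

Treewidth 1.
Bags: B1 = {a, b}  B2 = {a, e}  B3 = {d, e}  B4 = {c, d}
Tree: B1–B2, B2–B3, B3–B4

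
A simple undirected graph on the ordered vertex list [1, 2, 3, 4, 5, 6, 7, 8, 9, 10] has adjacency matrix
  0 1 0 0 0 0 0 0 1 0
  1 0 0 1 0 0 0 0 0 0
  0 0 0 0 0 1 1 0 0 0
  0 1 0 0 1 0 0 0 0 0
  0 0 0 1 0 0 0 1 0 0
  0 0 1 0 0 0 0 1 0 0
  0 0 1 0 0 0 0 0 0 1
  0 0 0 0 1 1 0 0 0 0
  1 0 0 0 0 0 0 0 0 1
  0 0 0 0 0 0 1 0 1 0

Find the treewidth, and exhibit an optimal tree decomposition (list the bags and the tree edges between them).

Each bag holds 3 vertices, so the decomposition has width 2, which upper-bounds the treewidth. Since 1–9–10–7–3–6–8–5–4–2–1 is a cycle in G, G is not acyclic. Forests are exactly the graphs of treewidth ≤ 1, so tw(G) ≥ 2. Combining the bounds, tw(G) = 2.

Treewidth 2.
One optimal decomposition is:
Bags: B1 = {1, 9, 10}  B2 = {1, 7, 10}  B3 = {1, 3, 7}  B4 = {1, 3, 6}  B5 = {1, 6, 8}  B6 = {1, 5, 8}  B7 = {1, 4, 5}  B8 = {1, 2, 4}
Tree: B1–B2, B2–B3, B3–B4, B4–B5, B5–B6, B6–B7, B7–B8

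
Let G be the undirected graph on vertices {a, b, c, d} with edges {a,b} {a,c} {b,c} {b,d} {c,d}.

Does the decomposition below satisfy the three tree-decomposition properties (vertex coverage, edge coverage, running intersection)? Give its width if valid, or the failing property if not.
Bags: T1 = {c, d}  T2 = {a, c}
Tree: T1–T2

A tree decomposition must satisfy three properties: every vertex lies in some bag; for every edge, both endpoints lie together in some bag; and for every vertex, the bags containing it form a connected subtree. Here vertex b appears in no bag, so the decomposition is invalid.

No — vertex b appears in no bag.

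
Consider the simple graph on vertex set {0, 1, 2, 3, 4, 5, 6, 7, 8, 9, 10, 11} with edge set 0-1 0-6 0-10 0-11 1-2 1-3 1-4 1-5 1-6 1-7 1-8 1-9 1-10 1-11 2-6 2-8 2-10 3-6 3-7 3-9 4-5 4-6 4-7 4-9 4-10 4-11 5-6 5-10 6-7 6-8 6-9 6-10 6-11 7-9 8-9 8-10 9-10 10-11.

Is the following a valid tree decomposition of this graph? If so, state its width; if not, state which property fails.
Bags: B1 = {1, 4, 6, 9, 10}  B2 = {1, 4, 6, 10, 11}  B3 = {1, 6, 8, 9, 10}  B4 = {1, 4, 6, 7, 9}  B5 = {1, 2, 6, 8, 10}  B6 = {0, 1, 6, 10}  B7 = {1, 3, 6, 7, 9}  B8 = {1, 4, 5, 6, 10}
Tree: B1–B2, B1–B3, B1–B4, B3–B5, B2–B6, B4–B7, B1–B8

No — edge (11,0) lies in no bag.

A tree decomposition must satisfy three properties: every vertex lies in some bag; for every edge, both endpoints lie together in some bag; and for every vertex, the bags containing it form a connected subtree. Here edge (11,0) lies in no bag, so the decomposition is invalid.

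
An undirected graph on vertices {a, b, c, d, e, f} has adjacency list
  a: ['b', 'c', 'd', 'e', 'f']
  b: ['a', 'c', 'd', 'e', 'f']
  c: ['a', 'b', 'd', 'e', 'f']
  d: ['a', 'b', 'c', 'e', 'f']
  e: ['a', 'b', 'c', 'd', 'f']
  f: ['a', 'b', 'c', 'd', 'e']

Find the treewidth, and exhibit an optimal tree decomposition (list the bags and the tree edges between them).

Treewidth 5.
One optimal decomposition is:
Bags: B1 = {a, b, c, d, e, f}
Tree: (single bag)

With just one bag of size 6, the width is 6 − 1 = 5, so tw(G) ≤ 5. On the other hand G contains the 6-clique {a, b, c, d, e, f}. A clique must lie in a single bag of any decomposition, so no decomposition can have width below 5. Combining the bounds, tw(G) = 5.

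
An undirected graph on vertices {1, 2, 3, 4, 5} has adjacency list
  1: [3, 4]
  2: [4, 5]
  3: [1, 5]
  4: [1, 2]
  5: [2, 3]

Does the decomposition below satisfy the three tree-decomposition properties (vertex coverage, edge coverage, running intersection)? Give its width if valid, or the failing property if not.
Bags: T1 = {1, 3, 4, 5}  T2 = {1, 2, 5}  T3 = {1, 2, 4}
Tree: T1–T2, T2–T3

No — bags containing vertex 4 are not connected in the tree.

A tree decomposition must satisfy three properties: every vertex lies in some bag; for every edge, both endpoints lie together in some bag; and for every vertex, the bags containing it form a connected subtree. Here bags containing vertex 4 are not connected in the tree, so the decomposition is invalid.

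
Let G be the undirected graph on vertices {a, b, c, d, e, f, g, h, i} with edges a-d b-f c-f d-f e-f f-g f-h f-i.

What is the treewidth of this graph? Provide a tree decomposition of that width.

The largest bag has 2 vertices, giving width 1; this decomposition certifies tw(G) ≤ 1. Since G has at least one edge (e.g. c–f), it is not an edgeless graph, so tw(G) ≥ 1. Therefore the treewidth is 1.

Treewidth 1.
Bags: B1 = {c, f}  B2 = {d, f}  B3 = {f, h}  B4 = {f, i}  B5 = {f, g}  B6 = {e, f}  B7 = {b, f}  B8 = {a, d}
Tree: B1–B2, B1–B3, B2–B4, B2–B5, B2–B6, B1–B7, B2–B8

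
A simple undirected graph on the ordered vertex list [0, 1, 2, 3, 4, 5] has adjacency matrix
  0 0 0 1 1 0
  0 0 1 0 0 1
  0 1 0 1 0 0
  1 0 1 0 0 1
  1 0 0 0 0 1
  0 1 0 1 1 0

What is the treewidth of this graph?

2

A width-2 tree decomposition is:
Bags: B1 = {1, 2, 5}  B2 = {2, 3, 5}  B3 = {3, 4, 5}  B4 = {0, 3, 4}
Tree: B1–B2, B2–B3, B3–B4
Every bag has size at most 3, so the width is 3 − 1 = 2 and tw(G) ≤ 2. For the lower bound, G contains the cycle 1–2–3–5–1, so G is not a forest; only forests have treewidth ≤ 1, hence tw(G) ≥ 2. Combining the bounds, tw(G) = 2.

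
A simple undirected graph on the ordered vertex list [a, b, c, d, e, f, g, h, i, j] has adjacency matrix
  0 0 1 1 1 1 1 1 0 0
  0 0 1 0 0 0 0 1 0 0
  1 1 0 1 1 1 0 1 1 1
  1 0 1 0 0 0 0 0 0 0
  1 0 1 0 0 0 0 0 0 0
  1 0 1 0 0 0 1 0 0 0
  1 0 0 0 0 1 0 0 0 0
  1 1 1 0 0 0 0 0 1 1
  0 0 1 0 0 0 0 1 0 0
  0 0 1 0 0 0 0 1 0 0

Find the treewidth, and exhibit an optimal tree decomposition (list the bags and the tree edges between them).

The largest bag has 3 vertices, giving width 2; this decomposition certifies tw(G) ≤ 2. Conversely, {a, f, g} is a clique of size 3, and the vertices of any clique must share a bag in every tree decomposition; so some bag has ≥ 3 vertices and tw(G) ≥ 2. Therefore the treewidth is 2.

Treewidth 2.
Bags: B1 = {a, c, f}  B2 = {a, c, h}  B3 = {b, c, h}  B4 = {c, h, j}  B5 = {a, f, g}  B6 = {a, c, d}  B7 = {c, h, i}  B8 = {a, c, e}
Tree: B1–B2, B2–B3, B3–B4, B1–B5, B1–B6, B3–B7, B2–B8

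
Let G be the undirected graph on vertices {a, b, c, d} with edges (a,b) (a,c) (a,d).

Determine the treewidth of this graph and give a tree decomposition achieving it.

Treewidth 1.
One optimal decomposition is:
Bags: B1 = {a, c}  B2 = {a, b}  B3 = {a, d}
Tree: B1–B2, B2–B3

Each bag holds 2 vertices, so the decomposition has width 1, which upper-bounds the treewidth. Any graph with an edge has treewidth ≥ 1, and G has the edge c–a. Therefore the treewidth is 1.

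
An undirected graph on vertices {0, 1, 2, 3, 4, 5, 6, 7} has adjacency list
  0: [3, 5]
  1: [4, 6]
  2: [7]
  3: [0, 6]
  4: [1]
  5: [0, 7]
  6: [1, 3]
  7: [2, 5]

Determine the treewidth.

1

A width-1 tree decomposition is:
Bags: B1 = {2, 7}  B2 = {5, 7}  B3 = {0, 5}  B4 = {0, 3}  B5 = {3, 6}  B6 = {1, 6}  B7 = {1, 4}
Tree: B1–B2, B2–B3, B3–B4, B4–B5, B5–B6, B6–B7
Every bag has size at most 2, so the width is 2 − 1 = 1 and tw(G) ≤ 1. Any graph with an edge has treewidth ≥ 1, and G has the edge 2–7. Therefore the treewidth is 1.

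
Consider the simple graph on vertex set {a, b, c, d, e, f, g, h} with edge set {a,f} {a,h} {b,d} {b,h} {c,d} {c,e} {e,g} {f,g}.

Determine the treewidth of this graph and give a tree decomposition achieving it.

Treewidth 2.
Bags: B1 = {e, f, g}  B2 = {a, e, f}  B3 = {a, e, h}  B4 = {b, e, h}  B5 = {b, d, e}  B6 = {c, d, e}
Tree: B1–B2, B2–B3, B3–B4, B4–B5, B5–B6

Each bag holds 3 vertices, so the decomposition has width 2, which upper-bounds the treewidth. Since e–g–f–a–h–b–d–c–e is a cycle in G, G is not acyclic. Forests are exactly the graphs of treewidth ≤ 1, so tw(G) ≥ 2. Combining the bounds, tw(G) = 2.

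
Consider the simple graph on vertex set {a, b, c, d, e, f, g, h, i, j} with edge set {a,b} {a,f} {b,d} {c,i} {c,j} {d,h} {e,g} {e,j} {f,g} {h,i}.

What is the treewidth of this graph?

A width-2 tree decomposition is:
Bags: B1 = {d, h, i}  B2 = {b, d, i}  B3 = {a, b, i}  B4 = {a, f, i}  B5 = {f, g, i}  B6 = {e, g, i}  B7 = {e, i, j}  B8 = {c, i, j}
Tree: B1–B2, B2–B3, B3–B4, B4–B5, B5–B6, B6–B7, B7–B8
Each bag holds 3 vertices, so the decomposition has width 2, which upper-bounds the treewidth. The edges i–h–d–b–a–f–g–e–j–c–i form a cycle, so G is not a tree and its treewidth is at least 2. Combining the bounds, tw(G) = 2.

2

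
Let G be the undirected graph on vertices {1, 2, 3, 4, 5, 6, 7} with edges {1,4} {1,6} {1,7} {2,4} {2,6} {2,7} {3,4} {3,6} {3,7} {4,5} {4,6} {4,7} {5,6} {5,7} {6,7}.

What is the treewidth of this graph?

3

A width-3 tree decomposition is:
Bags: B1 = {1, 4, 6, 7}  B2 = {3, 4, 6, 7}  B3 = {4, 5, 6, 7}  B4 = {2, 4, 6, 7}
Tree: B1–B2, B2–B3, B2–B4
The largest bag has 4 vertices, giving width 3; this decomposition certifies tw(G) ≤ 3. For the lower bound, the 4 vertices {1, 4, 6, 7} are pairwise adjacent, and any tree decomposition puts a clique entirely inside one bag — forcing width ≥ 3. Therefore the treewidth is 3.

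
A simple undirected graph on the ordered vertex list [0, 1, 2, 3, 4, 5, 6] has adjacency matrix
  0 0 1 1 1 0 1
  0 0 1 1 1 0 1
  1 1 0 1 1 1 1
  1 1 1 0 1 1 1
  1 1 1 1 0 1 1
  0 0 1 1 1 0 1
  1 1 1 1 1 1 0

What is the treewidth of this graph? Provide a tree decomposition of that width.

Treewidth 4.
One such decomposition:
Bags: B1 = {1, 2, 3, 4, 6}  B2 = {2, 3, 4, 5, 6}  B3 = {0, 2, 3, 4, 6}
Tree: B1–B2, B1–B3

Each bag holds 5 vertices, so the decomposition has width 4, which upper-bounds the treewidth. On the other hand G contains the 5-clique {0, 2, 3, 4, 6}. A clique must lie in a single bag of any decomposition, so no decomposition can have width below 4. Hence tw(G) = 4 exactly.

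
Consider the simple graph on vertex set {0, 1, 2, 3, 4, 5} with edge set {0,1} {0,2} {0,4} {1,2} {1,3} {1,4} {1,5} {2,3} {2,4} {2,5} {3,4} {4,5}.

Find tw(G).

A width-3 tree decomposition is:
Bags: B1 = {0, 1, 2, 4}  B2 = {1, 2, 3, 4}  B3 = {1, 2, 4, 5}
Tree: B1–B2, B1–B3
The largest bag has 4 vertices, giving width 3; this decomposition certifies tw(G) ≤ 3. Conversely, {0, 1, 2, 4} is a clique of size 4, and the vertices of any clique must share a bag in every tree decomposition; so some bag has ≥ 4 vertices and tw(G) ≥ 3. The upper and lower bounds meet at 3, so that is the treewidth.

3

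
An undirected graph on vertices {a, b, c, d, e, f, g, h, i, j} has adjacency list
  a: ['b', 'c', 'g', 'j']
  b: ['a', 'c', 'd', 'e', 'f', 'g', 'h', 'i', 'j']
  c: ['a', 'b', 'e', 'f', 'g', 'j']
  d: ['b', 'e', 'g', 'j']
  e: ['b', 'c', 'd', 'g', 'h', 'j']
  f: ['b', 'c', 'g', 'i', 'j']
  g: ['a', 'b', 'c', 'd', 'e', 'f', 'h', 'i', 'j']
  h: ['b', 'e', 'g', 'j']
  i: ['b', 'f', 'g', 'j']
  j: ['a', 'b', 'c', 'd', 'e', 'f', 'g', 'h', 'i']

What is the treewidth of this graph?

4

A width-4 tree decomposition is:
Bags: B1 = {b, c, e, g, j}  B2 = {b, c, f, g, j}  B3 = {b, e, g, h, j}  B4 = {a, b, c, g, j}  B5 = {b, d, e, g, j}  B6 = {b, f, g, i, j}
Tree: B1–B2, B1–B3, B1–B4, B3–B5, B2–B6
Each bag holds 5 vertices, so the decomposition has width 4, which upper-bounds the treewidth. For the lower bound, the 5 vertices {b, d, e, g, j} are pairwise adjacent, and any tree decomposition puts a clique entirely inside one bag — forcing width ≥ 4. Therefore the treewidth is 4.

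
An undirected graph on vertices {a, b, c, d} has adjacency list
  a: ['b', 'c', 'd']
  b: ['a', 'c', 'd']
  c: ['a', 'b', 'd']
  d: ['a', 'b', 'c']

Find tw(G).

3

A width-3 tree decomposition is:
Bags: B1 = {a, b, c, d}
Tree: (single bag)
With just one bag of size 4, the width is 4 − 1 = 3, so tw(G) ≤ 3. On the other hand G contains the 4-clique {a, b, c, d}. A clique must lie in a single bag of any decomposition, so no decomposition can have width below 3. Combining the bounds, tw(G) = 3.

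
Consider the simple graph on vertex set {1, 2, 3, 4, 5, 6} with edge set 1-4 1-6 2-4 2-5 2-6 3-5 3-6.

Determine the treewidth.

A width-2 tree decomposition is:
Bags: B1 = {1, 4, 6}  B2 = {2, 4, 6}  B3 = {2, 3, 6}  B4 = {2, 3, 5}
Tree: B1–B2, B2–B3, B3–B4
Every bag has size at most 3, so the width is 3 − 1 = 2 and tw(G) ≤ 2. Since 1–4–2–6–1 is a cycle in G, G is not acyclic. Forests are exactly the graphs of treewidth ≤ 1, so tw(G) ≥ 2. Combining the bounds, tw(G) = 2.

2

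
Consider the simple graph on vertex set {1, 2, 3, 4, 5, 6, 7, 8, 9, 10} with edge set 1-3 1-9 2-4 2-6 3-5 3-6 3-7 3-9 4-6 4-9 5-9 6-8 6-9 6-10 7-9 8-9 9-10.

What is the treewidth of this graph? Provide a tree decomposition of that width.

Every bag has size at most 3, so the width is 3 − 1 = 2 and tw(G) ≤ 2. For the lower bound, the 3 vertices {6, 8, 9} are pairwise adjacent, and any tree decomposition puts a clique entirely inside one bag — forcing width ≥ 2. Therefore the treewidth is 2.

Treewidth 2.
One optimal decomposition is:
Bags: B1 = {4, 6, 9}  B2 = {3, 6, 9}  B3 = {6, 9, 10}  B4 = {6, 8, 9}  B5 = {1, 3, 9}  B6 = {3, 5, 9}  B7 = {2, 4, 6}  B8 = {3, 7, 9}
Tree: B1–B2, B1–B3, B3–B4, B2–B5, B2–B6, B1–B7, B5–B8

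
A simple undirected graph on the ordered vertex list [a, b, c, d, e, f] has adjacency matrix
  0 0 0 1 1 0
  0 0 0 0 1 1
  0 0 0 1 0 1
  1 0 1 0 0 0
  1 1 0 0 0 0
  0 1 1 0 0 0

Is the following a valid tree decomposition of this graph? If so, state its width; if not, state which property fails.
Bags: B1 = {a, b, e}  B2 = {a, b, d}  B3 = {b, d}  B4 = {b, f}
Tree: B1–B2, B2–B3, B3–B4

No — vertex c appears in no bag.

A tree decomposition must satisfy three properties: every vertex lies in some bag; for every edge, both endpoints lie together in some bag; and for every vertex, the bags containing it form a connected subtree. Here vertex c appears in no bag, so the decomposition is invalid.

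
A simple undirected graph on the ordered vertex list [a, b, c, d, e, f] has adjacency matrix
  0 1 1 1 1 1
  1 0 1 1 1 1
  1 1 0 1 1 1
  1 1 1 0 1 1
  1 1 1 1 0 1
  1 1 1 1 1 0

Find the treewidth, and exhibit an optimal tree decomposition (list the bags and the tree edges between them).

A single bag containing all 6 vertices is trivially a valid decomposition of width 5. For the lower bound, the 6 vertices {a, b, c, d, e, f} are pairwise adjacent, and any tree decomposition puts a clique entirely inside one bag — forcing width ≥ 5. The upper and lower bounds meet at 5, so that is the treewidth.

Treewidth 5.
One optimal decomposition is:
Bags: B1 = {a, b, c, d, e, f}
Tree: (single bag)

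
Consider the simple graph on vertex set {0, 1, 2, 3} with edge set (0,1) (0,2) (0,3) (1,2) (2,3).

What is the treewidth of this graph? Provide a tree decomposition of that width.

Treewidth 2.
Bags: B1 = {0, 2, 3}  B2 = {0, 1, 2}
Tree: B1–B2

Every bag has size at most 3, so the width is 3 − 1 = 2 and tw(G) ≤ 2. For the lower bound, the 3 vertices {0, 1, 2} are pairwise adjacent, and any tree decomposition puts a clique entirely inside one bag — forcing width ≥ 2. Hence tw(G) = 2 exactly.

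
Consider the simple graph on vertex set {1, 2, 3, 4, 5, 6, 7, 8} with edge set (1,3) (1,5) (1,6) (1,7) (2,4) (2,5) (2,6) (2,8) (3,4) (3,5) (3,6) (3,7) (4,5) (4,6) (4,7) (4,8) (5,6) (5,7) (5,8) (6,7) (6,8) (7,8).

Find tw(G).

4

A width-4 tree decomposition is:
Bags: B1 = {3, 4, 5, 6, 7}  B2 = {1, 3, 5, 6, 7}  B3 = {4, 5, 6, 7, 8}  B4 = {2, 4, 5, 6, 8}
Tree: B1–B2, B1–B3, B3–B4
The largest bag has 5 vertices, giving width 4; this decomposition certifies tw(G) ≤ 4. Conversely, {1, 3, 5, 6, 7} is a clique of size 5, and the vertices of any clique must share a bag in every tree decomposition; so some bag has ≥ 5 vertices and tw(G) ≥ 4. Combining the bounds, tw(G) = 4.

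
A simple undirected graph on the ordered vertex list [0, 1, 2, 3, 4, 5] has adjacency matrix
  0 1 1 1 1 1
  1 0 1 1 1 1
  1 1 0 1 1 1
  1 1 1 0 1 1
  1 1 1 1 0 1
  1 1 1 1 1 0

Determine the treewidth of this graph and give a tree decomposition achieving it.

Treewidth 5.
One optimal decomposition is:
Bags: B1 = {0, 1, 2, 3, 4, 5}
Tree: (single bag)

With just one bag of size 6, the width is 6 − 1 = 5, so tw(G) ≤ 5. Conversely, {0, 1, 2, 3, 4, 5} is a clique of size 6, and the vertices of any clique must share a bag in every tree decomposition; so some bag has ≥ 6 vertices and tw(G) ≥ 5. Combining the bounds, tw(G) = 5.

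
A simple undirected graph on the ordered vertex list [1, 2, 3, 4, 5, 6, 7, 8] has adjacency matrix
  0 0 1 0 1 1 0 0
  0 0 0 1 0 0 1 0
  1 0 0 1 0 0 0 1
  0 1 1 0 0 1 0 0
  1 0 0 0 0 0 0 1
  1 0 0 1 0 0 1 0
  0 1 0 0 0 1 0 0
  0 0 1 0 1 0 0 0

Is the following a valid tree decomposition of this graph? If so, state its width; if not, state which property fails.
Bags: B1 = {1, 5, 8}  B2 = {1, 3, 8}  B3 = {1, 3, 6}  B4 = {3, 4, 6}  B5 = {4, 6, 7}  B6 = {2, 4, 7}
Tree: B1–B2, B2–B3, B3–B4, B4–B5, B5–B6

Vertex coverage: the bags together contain {1, 2, 3, 4, 5, 6, 7, 8}, the full vertex set. Edge coverage: each edge of G has both endpoints in at least one bag. Running intersection: for every vertex, the bags containing it form a connected subtree. All three properties hold, so this is a valid tree decomposition of width max|bag| − 1 = 2, and hence tw(G) ≤ 2.

Yes; width 2.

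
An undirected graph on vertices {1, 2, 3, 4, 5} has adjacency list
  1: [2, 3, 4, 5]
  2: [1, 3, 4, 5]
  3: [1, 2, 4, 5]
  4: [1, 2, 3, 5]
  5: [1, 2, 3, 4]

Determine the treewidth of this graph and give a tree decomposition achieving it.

With just one bag of size 5, the width is 5 − 1 = 4, so tw(G) ≤ 4. Conversely, {1, 2, 3, 4, 5} is a clique of size 5, and the vertices of any clique must share a bag in every tree decomposition; so some bag has ≥ 5 vertices and tw(G) ≥ 4. Therefore the treewidth is 4.

Treewidth 4.
One such decomposition:
Bags: B1 = {1, 2, 3, 4, 5}
Tree: (single bag)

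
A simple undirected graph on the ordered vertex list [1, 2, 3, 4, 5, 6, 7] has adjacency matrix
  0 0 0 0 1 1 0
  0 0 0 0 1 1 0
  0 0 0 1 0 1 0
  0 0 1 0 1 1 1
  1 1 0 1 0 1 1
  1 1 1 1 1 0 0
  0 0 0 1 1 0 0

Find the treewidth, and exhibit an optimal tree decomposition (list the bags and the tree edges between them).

Treewidth 2.
One such decomposition:
Bags: B1 = {2, 5, 6}  B2 = {4, 5, 6}  B3 = {1, 5, 6}  B4 = {4, 5, 7}  B5 = {3, 4, 6}
Tree: B1–B2, B2–B3, B2–B4, B2–B5

The largest bag has 3 vertices, giving width 2; this decomposition certifies tw(G) ≤ 2. On the other hand G contains the 3-clique {3, 4, 6}. A clique must lie in a single bag of any decomposition, so no decomposition can have width below 2. The upper and lower bounds meet at 2, so that is the treewidth.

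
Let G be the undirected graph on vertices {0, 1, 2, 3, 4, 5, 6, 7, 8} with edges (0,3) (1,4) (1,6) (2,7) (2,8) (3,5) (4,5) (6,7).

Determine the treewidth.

1

A width-1 tree decomposition is:
Bags: B1 = {0, 3}  B2 = {3, 5}  B3 = {4, 5}  B4 = {1, 4}  B5 = {1, 6}  B6 = {6, 7}  B7 = {2, 7}  B8 = {2, 8}
Tree: B1–B2, B2–B3, B3–B4, B4–B5, B5–B6, B6–B7, B7–B8
The largest bag has 2 vertices, giving width 1; this decomposition certifies tw(G) ≤ 1. Any graph with an edge has treewidth ≥ 1, and G has the edge 0–3. The upper and lower bounds meet at 1, so that is the treewidth.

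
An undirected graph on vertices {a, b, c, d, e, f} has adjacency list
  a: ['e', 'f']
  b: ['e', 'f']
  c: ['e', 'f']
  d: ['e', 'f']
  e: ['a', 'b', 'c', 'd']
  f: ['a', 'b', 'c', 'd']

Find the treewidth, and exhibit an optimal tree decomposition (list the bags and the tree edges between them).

The largest bag has 3 vertices, giving width 2; this decomposition certifies tw(G) ≤ 2. Since b–f–a–e–b is a cycle in G, G is not acyclic. Forests are exactly the graphs of treewidth ≤ 1, so tw(G) ≥ 2. Combining the bounds, tw(G) = 2.

Treewidth 2.
Bags: B1 = {b, e, f}  B2 = {a, e, f}  B3 = {c, e, f}  B4 = {d, e, f}
Tree: B1–B2, B2–B3, B3–B4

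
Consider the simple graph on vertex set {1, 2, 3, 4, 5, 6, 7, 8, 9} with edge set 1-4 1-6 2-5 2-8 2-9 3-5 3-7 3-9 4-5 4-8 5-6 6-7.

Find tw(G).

3

A width-3 tree decomposition is:
Bags: B1 = {2, 3, 8, 9}  B2 = {2, 3, 5, 8}  B3 = {3, 4, 5, 8}  B4 = {3, 4, 5, 7}  B5 = {4, 5, 6, 7}  B6 = {1, 4, 6, 7}
Tree: B1–B2, B2–B3, B3–B4, B4–B5, B5–B6
Each bag holds 4 vertices, so the decomposition has width 3, which upper-bounds the treewidth. For the lower bound: the 4 vertex sets {2,8,9}, {3}, {5}, {1,4,6,7} are disjoint, each induces a connected subgraph, and every pair is joined by at least one edge of G. Contracting each set to a single vertex therefore yields K_{4} as a minor, and since treewidth is minor-monotone, tw(G) ≥ tw(K_{4}) = 3. Hence tw(G) = 3 exactly.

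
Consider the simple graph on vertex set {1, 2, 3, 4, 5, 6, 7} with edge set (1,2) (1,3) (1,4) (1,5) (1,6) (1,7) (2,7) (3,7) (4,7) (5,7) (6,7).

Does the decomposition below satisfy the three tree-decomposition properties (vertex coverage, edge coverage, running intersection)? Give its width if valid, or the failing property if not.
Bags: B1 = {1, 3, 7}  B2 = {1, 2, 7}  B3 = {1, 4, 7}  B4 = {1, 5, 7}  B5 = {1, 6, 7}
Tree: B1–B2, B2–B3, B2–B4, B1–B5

Every vertex of G appears in some bag (union = {1, 2, 3, 4, 5, 6, 7}); every edge is covered by a bag; and for each vertex v the set of bags containing v is connected in the bag tree. The decomposition is therefore valid. The largest bag has 3 vertices, so the width is 2.

Yes; width 2.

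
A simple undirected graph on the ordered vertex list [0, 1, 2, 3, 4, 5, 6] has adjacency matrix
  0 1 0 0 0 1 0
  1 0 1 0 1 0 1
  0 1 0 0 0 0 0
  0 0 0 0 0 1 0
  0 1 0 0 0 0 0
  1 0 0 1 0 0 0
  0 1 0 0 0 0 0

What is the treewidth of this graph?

1

A width-1 tree decomposition is:
Bags: B1 = {0, 1}  B2 = {0, 5}  B3 = {1, 2}  B4 = {1, 6}  B5 = {1, 4}  B6 = {3, 5}
Tree: B1–B2, B1–B3, B1–B4, B1–B5, B2–B6
Each bag holds 2 vertices, so the decomposition has width 1, which upper-bounds the treewidth. G has an edge, so its treewidth is at least 1. Combining the bounds, tw(G) = 1.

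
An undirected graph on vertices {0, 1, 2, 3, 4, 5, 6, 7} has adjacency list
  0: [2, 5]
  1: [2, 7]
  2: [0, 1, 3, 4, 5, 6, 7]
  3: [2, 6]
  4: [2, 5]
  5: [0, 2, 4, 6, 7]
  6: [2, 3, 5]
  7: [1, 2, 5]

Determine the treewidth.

2

A width-2 tree decomposition is:
Bags: B1 = {2, 4, 5}  B2 = {2, 5, 7}  B3 = {2, 5, 6}  B4 = {1, 2, 7}  B5 = {2, 3, 6}  B6 = {0, 2, 5}
Tree: B1–B2, B1–B3, B2–B4, B3–B5, B2–B6
The largest bag has 3 vertices, giving width 2; this decomposition certifies tw(G) ≤ 2. Conversely, {1, 2, 7} is a clique of size 3, and the vertices of any clique must share a bag in every tree decomposition; so some bag has ≥ 3 vertices and tw(G) ≥ 2. Therefore the treewidth is 2.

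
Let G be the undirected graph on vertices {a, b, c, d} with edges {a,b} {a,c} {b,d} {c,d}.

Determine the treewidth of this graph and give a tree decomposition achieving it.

Each bag holds 3 vertices, so the decomposition has width 2, which upper-bounds the treewidth. The edges a–b–d–c–a form a cycle, so G is not a tree and its treewidth is at least 2. Combining the bounds, tw(G) = 2.

Treewidth 2.
One optimal decomposition is:
Bags: B1 = {a, b, d}  B2 = {a, c, d}
Tree: B1–B2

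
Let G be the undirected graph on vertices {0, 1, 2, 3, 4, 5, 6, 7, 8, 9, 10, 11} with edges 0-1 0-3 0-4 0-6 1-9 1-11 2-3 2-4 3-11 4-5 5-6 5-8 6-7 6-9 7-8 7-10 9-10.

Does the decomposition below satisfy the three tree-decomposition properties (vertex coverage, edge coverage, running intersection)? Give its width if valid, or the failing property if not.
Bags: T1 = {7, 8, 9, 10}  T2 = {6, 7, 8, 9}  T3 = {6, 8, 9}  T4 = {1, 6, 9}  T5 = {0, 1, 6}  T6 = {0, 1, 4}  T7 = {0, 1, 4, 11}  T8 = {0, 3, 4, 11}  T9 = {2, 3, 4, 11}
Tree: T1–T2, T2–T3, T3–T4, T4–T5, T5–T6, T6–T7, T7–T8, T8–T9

No — vertex 5 appears in no bag.

A tree decomposition must satisfy three properties: every vertex lies in some bag; for every edge, both endpoints lie together in some bag; and for every vertex, the bags containing it form a connected subtree. Here vertex 5 appears in no bag, so the decomposition is invalid.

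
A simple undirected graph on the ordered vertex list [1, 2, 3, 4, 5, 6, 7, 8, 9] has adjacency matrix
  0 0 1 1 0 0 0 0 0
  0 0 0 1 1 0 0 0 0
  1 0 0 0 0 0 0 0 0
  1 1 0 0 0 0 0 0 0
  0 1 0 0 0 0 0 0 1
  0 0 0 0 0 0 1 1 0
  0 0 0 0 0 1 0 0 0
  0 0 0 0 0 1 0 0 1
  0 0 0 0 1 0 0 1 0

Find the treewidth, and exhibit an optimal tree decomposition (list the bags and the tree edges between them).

Treewidth 1.
One optimal decomposition is:
Bags: B1 = {6, 7}  B2 = {6, 8}  B3 = {8, 9}  B4 = {5, 9}  B5 = {2, 5}  B6 = {2, 4}  B7 = {1, 4}  B8 = {1, 3}
Tree: B1–B2, B2–B3, B3–B4, B4–B5, B5–B6, B6–B7, B7–B8

The largest bag has 2 vertices, giving width 1; this decomposition certifies tw(G) ≤ 1. Any graph with an edge has treewidth ≥ 1, and G has the edge 7–6. Therefore the treewidth is 1.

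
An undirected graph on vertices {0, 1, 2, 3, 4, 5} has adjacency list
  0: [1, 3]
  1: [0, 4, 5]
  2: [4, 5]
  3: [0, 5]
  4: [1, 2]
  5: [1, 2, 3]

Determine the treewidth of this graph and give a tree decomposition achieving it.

Every bag has size at most 3, so the width is 3 − 1 = 2 and tw(G) ≤ 2. The edges 2–4–1–5–2 form a cycle, so G is not a tree and its treewidth is at least 2. Combining the bounds, tw(G) = 2.

Treewidth 2.
One such decomposition:
Bags: B1 = {2, 4, 5}  B2 = {1, 4, 5}  B3 = {1, 3, 5}  B4 = {0, 1, 3}
Tree: B1–B2, B2–B3, B3–B4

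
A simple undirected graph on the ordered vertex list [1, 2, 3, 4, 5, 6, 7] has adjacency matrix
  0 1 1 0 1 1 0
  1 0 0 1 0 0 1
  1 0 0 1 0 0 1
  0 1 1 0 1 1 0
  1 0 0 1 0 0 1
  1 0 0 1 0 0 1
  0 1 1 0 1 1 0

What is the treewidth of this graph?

3

A width-3 tree decomposition is:
Bags: B1 = {1, 3, 4, 7}  B2 = {1, 4, 6, 7}  B3 = {1, 2, 4, 7}  B4 = {1, 4, 5, 7}
Tree: B1–B2, B2–B3, B3–B4
Each bag holds 4 vertices, so the decomposition has width 3, which upper-bounds the treewidth. For the lower bound: the 4 vertex sets {1,3}, {6,7}, {4}, {2} are disjoint, each induces a connected subgraph, and every pair is joined by at least one edge of G. Contracting each set to a single vertex therefore yields K_{4} as a minor, and since treewidth is minor-monotone, tw(G) ≥ tw(K_{4}) = 3. The upper and lower bounds meet at 3, so that is the treewidth.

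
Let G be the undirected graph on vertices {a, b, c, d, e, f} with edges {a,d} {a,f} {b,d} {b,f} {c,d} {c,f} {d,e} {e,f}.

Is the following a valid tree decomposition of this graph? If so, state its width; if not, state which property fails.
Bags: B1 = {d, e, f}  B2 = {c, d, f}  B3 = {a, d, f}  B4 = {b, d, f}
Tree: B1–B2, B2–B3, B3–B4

Vertex coverage: the bags together contain {a, b, c, d, e, f}, the full vertex set. Edge coverage: each edge of G has both endpoints in at least one bag. Running intersection: for every vertex, the bags containing it form a connected subtree. All three properties hold, so this is a valid tree decomposition of width max|bag| − 1 = 2, and hence tw(G) ≤ 2.

Yes; width 2.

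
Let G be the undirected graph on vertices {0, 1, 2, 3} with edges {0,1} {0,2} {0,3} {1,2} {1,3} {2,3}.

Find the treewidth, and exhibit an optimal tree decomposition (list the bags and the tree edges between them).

With just one bag of size 4, the width is 4 − 1 = 3, so tw(G) ≤ 3. On the other hand G contains the 4-clique {0, 1, 2, 3}. A clique must lie in a single bag of any decomposition, so no decomposition can have width below 3. Combining the bounds, tw(G) = 3.

Treewidth 3.
One optimal decomposition is:
Bags: B1 = {0, 1, 2, 3}
Tree: (single bag)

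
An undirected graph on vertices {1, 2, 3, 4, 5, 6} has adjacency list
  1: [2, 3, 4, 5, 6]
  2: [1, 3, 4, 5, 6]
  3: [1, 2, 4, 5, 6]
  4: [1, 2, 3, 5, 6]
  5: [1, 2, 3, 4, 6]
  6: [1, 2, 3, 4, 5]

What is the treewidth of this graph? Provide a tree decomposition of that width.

A single bag containing all 6 vertices is trivially a valid decomposition of width 5. Conversely, {1, 2, 3, 4, 5, 6} is a clique of size 6, and the vertices of any clique must share a bag in every tree decomposition; so some bag has ≥ 6 vertices and tw(G) ≥ 5. Therefore the treewidth is 5.

Treewidth 5.
One such decomposition:
Bags: B1 = {1, 2, 3, 4, 5, 6}
Tree: (single bag)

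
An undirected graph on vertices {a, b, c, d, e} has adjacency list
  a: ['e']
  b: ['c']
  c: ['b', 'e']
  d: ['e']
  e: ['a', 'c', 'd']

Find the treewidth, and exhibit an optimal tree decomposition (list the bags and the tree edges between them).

Each bag holds 2 vertices, so the decomposition has width 1, which upper-bounds the treewidth. Since G has at least one edge (e.g. c–e), it is not an edgeless graph, so tw(G) ≥ 1. Combining the bounds, tw(G) = 1.

Treewidth 1.
Bags: B1 = {c, e}  B2 = {b, c}  B3 = {d, e}  B4 = {a, e}
Tree: B1–B2, B1–B3, B3–B4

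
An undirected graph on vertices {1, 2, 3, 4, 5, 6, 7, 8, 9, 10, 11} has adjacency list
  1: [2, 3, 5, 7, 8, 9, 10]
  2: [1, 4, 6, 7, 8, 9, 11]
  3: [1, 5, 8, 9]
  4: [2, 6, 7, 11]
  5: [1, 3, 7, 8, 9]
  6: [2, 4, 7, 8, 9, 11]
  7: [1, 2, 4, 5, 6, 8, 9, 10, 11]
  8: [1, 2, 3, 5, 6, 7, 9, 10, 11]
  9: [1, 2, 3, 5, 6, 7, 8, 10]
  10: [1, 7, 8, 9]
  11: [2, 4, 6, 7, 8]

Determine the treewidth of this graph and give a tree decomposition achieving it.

Treewidth 4.
One such decomposition:
Bags: B1 = {1, 7, 8, 9, 10}  B2 = {1, 5, 7, 8, 9}  B3 = {1, 2, 7, 8, 9}  B4 = {1, 3, 5, 8, 9}  B5 = {2, 6, 7, 8, 9}  B6 = {2, 6, 7, 8, 11}  B7 = {2, 4, 6, 7, 11}
Tree: B1–B2, B1–B3, B2–B4, B3–B5, B5–B6, B6–B7

The largest bag has 5 vertices, giving width 4; this decomposition certifies tw(G) ≤ 4. On the other hand G contains the 5-clique {1, 3, 5, 8, 9}. A clique must lie in a single bag of any decomposition, so no decomposition can have width below 4. Therefore the treewidth is 4.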